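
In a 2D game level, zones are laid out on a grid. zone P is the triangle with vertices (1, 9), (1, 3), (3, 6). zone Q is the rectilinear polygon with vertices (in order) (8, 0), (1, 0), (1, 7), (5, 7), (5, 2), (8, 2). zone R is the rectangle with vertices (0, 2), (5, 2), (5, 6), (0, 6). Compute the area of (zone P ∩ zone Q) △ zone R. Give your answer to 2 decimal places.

|zone P ∩ zone Q| = 4.6667.
|(zone P ∩ zone Q) ∩ zone R| = 3.
|(zone P ∩ zone Q) △ zone R| = 4.6667 + 20 − 6 = 18.67.

18.67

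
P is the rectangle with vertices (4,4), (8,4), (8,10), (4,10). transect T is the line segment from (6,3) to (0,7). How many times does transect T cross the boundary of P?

2

The segment meets the boundary at (4,4.333), (4.5,4).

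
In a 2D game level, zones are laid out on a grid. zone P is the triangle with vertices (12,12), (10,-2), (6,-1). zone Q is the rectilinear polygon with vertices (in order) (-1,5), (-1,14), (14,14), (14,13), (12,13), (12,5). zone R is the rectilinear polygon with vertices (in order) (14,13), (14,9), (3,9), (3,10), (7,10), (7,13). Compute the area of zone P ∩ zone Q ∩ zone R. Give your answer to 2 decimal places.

1.43

The intersection is the polygon with vertices (12,12), (11.571,9), (10.615,9).
By the shoelace formula its area is 1.43.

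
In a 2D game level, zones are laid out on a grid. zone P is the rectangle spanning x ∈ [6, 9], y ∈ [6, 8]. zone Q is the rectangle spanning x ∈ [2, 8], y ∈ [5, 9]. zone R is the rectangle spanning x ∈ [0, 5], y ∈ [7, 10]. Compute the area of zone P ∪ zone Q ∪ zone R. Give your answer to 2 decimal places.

By inclusion–exclusion:
Individual areas: |zone P| = 6, |zone Q| = 24, |zone R| = 15.
|zone P∩zone Q|: x∈[6,8], y∈[6,8] → 2·2 = 4.
|zone P∩zone R| = 0 (no overlap).
|zone Q∩zone R|: x∈[2,5], y∈[7,9] → 3·2 = 6.
|zone P∩zone Q∩zone R| = 0.
|zone P ∪ zone Q ∪ zone R| = 45 − 10 + 0 = 35.00.

35.00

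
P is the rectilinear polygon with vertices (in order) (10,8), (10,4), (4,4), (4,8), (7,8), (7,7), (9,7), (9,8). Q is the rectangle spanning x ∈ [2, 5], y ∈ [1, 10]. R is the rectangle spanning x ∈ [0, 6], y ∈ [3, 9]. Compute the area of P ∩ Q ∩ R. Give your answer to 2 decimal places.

4.00

The intersection is the polygon with vertices (4,8), (5,8), (5,4), (4,4).
By the shoelace formula its area is 4.00.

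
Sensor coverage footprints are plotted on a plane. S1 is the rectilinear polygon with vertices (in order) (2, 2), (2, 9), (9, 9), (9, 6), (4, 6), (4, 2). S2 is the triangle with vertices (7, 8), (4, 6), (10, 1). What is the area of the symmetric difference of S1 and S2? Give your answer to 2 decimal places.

|S1| = 29, |S2| = 13.5, |S1∩S2| = 3.8571.
|S1 △ S2| = |S1| + |S2| − 2·|S1∩S2| = 29 + 13.5 − 7.7143 = 34.79.

34.79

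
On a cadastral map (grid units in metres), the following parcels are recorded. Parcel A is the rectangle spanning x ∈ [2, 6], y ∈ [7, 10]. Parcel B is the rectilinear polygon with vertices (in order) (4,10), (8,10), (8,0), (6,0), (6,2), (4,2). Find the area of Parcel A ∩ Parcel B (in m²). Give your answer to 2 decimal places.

The intersection is the polygon with vertices (6,7), (4,7), (4,10), (6,10).
By the shoelace formula its area is 6.00.

6.00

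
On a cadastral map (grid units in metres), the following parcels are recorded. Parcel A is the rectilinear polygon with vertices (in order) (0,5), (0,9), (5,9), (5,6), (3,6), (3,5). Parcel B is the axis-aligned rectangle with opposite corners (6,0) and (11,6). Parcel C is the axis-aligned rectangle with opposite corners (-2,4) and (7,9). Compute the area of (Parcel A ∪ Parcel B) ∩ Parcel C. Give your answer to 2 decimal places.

|Parcel A ∪ Parcel B| = 48.
|(Parcel A ∪ Parcel B) ∩ Parcel C| = 20.00.

20.00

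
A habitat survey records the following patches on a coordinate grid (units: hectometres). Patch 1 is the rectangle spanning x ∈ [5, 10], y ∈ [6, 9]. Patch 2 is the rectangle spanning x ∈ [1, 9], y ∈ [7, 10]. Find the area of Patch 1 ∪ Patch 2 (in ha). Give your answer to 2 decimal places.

31.00

By inclusion–exclusion:
Individual areas: |Patch 1| = 15, |Patch 2| = 24.
|Patch 1∩Patch 2|: x∈[5,9], y∈[7,9] → 4·2 = 8.
|Patch 1 ∪ Patch 2| = 39 − 8 = 31.00.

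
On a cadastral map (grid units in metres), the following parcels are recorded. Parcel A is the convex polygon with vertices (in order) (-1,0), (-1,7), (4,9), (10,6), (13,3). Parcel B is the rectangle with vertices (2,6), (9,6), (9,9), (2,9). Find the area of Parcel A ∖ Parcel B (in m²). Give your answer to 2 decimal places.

|Parcel A| = 77.5, |Parcel A∩Parcel B| = 13.95.
|Parcel A ∖ Parcel B| = |Parcel A| − |Parcel A∩Parcel B| = 77.5 − 13.95 = 63.55.

63.55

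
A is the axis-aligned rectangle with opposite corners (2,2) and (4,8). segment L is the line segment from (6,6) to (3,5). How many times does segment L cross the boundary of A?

1

The segment meets the boundary at (4,5.333).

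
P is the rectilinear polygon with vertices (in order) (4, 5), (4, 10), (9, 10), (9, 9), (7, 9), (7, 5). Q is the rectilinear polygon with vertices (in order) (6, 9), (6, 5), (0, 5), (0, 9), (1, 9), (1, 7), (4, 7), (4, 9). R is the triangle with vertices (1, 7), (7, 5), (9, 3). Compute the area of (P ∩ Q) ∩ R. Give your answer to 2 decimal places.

1.08

The region (P ∩ Q) ∩ R is the polygon with vertices (6,5), (5,5), (4,5.5), (4,6), (6,5.333).
By the shoelace formula its area is 1.08.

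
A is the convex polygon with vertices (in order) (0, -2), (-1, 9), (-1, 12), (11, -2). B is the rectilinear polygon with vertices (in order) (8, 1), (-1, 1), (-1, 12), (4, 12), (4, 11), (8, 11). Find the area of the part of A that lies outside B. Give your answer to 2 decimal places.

29.66

|A| = 78.5, |A∩B| = 48.8409.
|A ∖ B| = |A| − |A∩B| = 78.5 − 48.8409 = 29.66.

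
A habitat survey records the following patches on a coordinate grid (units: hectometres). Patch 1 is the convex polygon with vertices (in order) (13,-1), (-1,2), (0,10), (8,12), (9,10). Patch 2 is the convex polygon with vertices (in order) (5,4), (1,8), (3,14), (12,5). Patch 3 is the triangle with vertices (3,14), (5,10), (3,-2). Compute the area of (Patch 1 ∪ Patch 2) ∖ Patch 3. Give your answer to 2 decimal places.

|Patch 1 ∪ Patch 2| = 123.3377.
|(Patch 1 ∪ Patch 2) ∩ Patch 3| = 15.2053.
|(Patch 1 ∪ Patch 2) ∖ Patch 3| = 123.3377 − 15.2053 = 108.13.

108.13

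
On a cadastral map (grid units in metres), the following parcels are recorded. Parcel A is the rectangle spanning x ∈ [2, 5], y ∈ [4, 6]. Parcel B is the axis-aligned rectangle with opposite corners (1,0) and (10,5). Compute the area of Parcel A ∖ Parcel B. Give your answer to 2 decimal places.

3.00

|Parcel A∩Parcel B|: x∈[2,5], y∈[4,5] → 3·1 = 3.
|Parcel A| = 6.
|Parcel A ∖ Parcel B| = |Parcel A| − |Parcel A∩Parcel B| = 6 − 3 = 3.00.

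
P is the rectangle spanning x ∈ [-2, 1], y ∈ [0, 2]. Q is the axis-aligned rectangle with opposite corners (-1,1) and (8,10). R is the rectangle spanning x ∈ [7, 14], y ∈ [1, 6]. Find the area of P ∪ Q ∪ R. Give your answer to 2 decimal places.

By inclusion–exclusion:
Individual areas: |P| = 6, |Q| = 81, |R| = 35.
|P∩Q|: x∈[-1,1], y∈[1,2] → 2·1 = 2.
|P∩R| = 0 (no overlap).
|Q∩R|: x∈[7,8], y∈[1,6] → 1·5 = 5.
|P∩Q∩R| = 0.
|P ∪ Q ∪ R| = 122 − 7 + 0 = 115.00.

115.00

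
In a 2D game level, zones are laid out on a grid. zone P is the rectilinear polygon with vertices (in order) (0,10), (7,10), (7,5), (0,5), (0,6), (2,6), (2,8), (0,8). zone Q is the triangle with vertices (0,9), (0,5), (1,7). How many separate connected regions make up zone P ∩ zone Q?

zone P ∩ zone Q splits into 2 disjoint pieces (area 0.25, area 0.25).

2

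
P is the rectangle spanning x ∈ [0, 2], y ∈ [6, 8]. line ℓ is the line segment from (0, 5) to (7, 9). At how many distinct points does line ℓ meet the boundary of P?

The segment meets the boundary at (2,6.143), (1.75,6).

2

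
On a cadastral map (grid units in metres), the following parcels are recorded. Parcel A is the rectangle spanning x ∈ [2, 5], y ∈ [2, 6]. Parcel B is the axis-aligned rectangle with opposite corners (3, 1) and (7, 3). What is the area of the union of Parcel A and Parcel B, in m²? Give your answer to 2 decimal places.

18.00

By inclusion–exclusion:
Individual areas: |Parcel A| = 12, |Parcel B| = 8.
|Parcel A∩Parcel B|: x∈[3,5], y∈[2,3] → 2·1 = 2.
|Parcel A ∪ Parcel B| = 20 − 2 = 18.00.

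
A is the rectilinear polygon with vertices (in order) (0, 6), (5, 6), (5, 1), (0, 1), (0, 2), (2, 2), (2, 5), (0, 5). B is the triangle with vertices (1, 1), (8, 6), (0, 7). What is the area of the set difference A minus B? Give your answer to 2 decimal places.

|A| = 19, |A∩B| = 12.119.
|A ∖ B| = |A| − |A∩B| = 19 − 12.119 = 6.88.

6.88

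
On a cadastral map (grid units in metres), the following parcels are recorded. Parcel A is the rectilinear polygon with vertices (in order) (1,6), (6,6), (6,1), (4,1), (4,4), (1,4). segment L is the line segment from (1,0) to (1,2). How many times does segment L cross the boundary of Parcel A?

0

The segment lies entirely outside Parcel A and never meets its boundary.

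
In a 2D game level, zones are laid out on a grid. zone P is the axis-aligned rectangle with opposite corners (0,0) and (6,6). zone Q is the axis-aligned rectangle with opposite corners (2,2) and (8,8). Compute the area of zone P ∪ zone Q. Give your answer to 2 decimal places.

By inclusion–exclusion:
Individual areas: |zone P| = 36, |zone Q| = 36.
|zone P∩zone Q|: x∈[2,6], y∈[2,6] → 4·4 = 16.
|zone P ∪ zone Q| = 72 − 16 = 56.00.

56.00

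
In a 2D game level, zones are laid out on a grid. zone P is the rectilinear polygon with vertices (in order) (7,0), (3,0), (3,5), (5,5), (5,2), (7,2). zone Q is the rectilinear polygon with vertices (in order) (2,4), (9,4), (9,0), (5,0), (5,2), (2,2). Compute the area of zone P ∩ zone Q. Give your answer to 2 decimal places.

8.00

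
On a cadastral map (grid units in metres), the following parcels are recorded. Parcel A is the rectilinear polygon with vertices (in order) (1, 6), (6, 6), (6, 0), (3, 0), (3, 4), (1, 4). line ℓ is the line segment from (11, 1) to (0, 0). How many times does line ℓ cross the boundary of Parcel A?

2

The segment meets the boundary at (3,0.273), (6,0.545).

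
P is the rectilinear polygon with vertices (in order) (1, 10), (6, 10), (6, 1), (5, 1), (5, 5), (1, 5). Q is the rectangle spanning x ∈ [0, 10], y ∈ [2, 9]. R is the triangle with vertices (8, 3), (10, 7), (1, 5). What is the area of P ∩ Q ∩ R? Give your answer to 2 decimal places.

4.06

The intersection is the polygon with vertices (5,5), (1,5), (6,6.111), (6,3.571), (5,3.857).
By the shoelace formula its area is 4.06.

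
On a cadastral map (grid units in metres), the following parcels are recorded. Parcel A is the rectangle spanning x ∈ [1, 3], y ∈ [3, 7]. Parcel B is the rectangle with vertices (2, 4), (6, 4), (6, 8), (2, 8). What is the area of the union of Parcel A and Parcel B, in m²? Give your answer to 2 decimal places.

21.00

By inclusion–exclusion:
Individual areas: |Parcel A| = 8, |Parcel B| = 16.
|Parcel A∩Parcel B|: x∈[2,3], y∈[4,7] → 1·3 = 3.
|Parcel A ∪ Parcel B| = 24 − 3 = 21.00.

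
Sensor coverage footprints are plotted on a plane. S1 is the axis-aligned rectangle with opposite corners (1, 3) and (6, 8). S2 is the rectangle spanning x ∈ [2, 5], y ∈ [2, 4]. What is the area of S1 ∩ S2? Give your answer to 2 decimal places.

3.00

|S1∩S2|: x∈[2,5], y∈[3,4] → 3·1 = 3.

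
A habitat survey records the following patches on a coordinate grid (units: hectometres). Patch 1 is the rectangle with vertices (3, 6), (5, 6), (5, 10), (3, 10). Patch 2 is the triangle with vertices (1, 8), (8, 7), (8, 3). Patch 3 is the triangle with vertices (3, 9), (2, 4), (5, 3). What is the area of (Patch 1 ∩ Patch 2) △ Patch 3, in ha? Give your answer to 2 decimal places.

|Patch 1 ∩ Patch 2| = 2.9143.
|(Patch 1 ∩ Patch 2) ∩ Patch 3| = 0.9821.
|(Patch 1 ∩ Patch 2) △ Patch 3| = 2.9143 + 8 − 1.9643 = 8.95.

8.95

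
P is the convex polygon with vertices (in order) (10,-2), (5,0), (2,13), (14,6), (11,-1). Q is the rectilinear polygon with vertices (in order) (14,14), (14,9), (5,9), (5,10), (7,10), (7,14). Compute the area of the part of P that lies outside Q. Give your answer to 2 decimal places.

90.49

|P| = 93.5, |P∩Q| = 3.006.
|P ∖ Q| = |P| − |P∩Q| = 93.5 − 3.006 = 90.49.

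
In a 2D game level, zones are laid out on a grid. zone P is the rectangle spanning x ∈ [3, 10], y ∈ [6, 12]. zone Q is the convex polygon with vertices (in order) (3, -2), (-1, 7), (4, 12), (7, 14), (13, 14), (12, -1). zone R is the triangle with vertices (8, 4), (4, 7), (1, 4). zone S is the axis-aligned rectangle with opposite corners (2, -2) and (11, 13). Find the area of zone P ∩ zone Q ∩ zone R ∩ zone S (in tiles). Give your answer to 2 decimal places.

1.17

The intersection is the polygon with vertices (4,7), (5.333,6), (3,6).
By the shoelace formula its area is 1.17.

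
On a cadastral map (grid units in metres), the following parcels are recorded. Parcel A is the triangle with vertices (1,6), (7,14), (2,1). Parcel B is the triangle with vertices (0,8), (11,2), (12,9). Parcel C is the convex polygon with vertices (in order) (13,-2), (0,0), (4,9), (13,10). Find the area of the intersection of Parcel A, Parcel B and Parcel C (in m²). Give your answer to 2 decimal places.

2.59

The intersection is the polygon with vertices (4.848,8.404), (3.879,5.884), (2.862,6.439), (3.692,8.308).
By the shoelace formula its area is 2.59.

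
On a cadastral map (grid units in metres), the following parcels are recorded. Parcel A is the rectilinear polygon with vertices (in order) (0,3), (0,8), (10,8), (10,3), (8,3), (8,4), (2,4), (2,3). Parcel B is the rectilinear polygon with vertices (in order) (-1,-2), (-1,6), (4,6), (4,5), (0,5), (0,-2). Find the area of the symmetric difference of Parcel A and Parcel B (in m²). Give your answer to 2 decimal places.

|Parcel A| = 44, |Parcel B| = 12, |Parcel A∩Parcel B| = 4.
|Parcel A △ Parcel B| = |Parcel A| + |Parcel B| − 2·|Parcel A∩Parcel B| = 44 + 12 − 8 = 48.00.

48.00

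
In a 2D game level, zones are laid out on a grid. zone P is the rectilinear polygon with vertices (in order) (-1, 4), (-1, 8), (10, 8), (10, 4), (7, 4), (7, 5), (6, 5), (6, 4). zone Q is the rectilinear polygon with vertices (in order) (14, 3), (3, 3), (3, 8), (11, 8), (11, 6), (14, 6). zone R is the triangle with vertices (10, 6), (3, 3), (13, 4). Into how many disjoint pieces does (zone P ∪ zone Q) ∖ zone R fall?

1

(zone P ∪ zone Q) ∖ zone R is a single connected region.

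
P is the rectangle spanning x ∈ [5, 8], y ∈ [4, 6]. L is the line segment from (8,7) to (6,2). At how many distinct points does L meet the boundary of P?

The segment meets the boundary at (6.8,4), (7.6,6).

2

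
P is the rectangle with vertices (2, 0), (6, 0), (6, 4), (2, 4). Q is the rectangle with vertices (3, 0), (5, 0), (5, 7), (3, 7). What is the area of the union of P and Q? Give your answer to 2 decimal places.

22.00

By inclusion–exclusion:
Individual areas: |P| = 16, |Q| = 14.
|P∩Q|: x∈[3,5], y∈[0,4] → 2·4 = 8.
|P ∪ Q| = 30 − 8 = 22.00.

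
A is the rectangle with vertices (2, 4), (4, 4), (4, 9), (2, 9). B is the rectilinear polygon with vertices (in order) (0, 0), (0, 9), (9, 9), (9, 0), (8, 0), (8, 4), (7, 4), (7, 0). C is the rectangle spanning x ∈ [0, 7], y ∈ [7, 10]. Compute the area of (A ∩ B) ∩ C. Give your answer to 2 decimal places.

The region (A ∩ B) ∩ C is the polygon with vertices (2,9), (4,9), (4,7), (2,7).
By the shoelace formula its area is 4.00.

4.00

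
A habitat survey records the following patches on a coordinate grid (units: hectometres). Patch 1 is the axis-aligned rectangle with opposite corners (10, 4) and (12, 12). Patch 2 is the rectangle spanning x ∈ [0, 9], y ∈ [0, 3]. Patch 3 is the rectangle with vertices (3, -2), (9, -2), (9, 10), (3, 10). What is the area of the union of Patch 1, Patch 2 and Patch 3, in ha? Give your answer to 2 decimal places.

97.00

By inclusion–exclusion:
Individual areas: |Patch 1| = 16, |Patch 2| = 27, |Patch 3| = 72.
|Patch 1∩Patch 2| = 0 (no overlap).
|Patch 1∩Patch 3| = 0 (no overlap).
|Patch 2∩Patch 3|: x∈[3,9], y∈[0,3] → 6·3 = 18.
|Patch 1∩Patch 2∩Patch 3| = 0.
|Patch 1 ∪ Patch 2 ∪ Patch 3| = 115 − 18 + 0 = 97.00.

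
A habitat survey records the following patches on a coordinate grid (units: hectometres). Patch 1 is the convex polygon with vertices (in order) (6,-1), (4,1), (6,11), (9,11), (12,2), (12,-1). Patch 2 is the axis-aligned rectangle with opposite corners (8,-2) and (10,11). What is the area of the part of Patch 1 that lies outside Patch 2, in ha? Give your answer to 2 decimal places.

48.00

|Patch 1| = 70.5, |Patch 1∩Patch 2| = 22.5.
|Patch 1 ∖ Patch 2| = |Patch 1| − |Patch 1∩Patch 2| = 70.5 − 22.5 = 48.00.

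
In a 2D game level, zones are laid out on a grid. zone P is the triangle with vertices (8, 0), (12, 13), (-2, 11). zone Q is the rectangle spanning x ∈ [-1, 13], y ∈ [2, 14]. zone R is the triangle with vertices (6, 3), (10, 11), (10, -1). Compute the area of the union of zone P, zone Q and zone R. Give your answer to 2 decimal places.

By inclusion–exclusion:
Individual areas: |zone P| = 87, |zone Q| = 168, |zone R| = 24.
|zone P∩zone Q| = 83.945.
|zone P∩zone R| = 17.3824.
|zone Q∩zone R| = 19.5.
|zone P∩zone Q∩zone R| = 16.3846.
|zone P ∪ zone Q ∪ zone R| = 279 − 120.8274 + 16.3846 = 174.56.

174.56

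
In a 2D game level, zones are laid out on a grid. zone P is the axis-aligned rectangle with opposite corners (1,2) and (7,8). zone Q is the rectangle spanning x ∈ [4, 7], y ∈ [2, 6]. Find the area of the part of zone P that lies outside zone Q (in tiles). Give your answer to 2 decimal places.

24.00

|zone P∩zone Q|: x∈[4,7], y∈[2,6] → 3·4 = 12.
|zone P| = 36.
|zone P ∖ zone Q| = |zone P| − |zone P∩zone Q| = 36 − 12 = 24.00.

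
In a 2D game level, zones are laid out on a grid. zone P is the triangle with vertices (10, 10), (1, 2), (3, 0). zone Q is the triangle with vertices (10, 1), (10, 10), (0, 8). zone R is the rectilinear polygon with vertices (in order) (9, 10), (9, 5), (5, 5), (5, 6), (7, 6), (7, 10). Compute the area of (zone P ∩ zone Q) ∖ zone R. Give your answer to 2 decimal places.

|zone P ∩ zone Q| = 6.4627.
|(zone P ∩ zone Q) ∩ zone R| = 3.869.
|(zone P ∩ zone Q) ∖ zone R| = 6.4627 − 3.869 = 2.59.

2.59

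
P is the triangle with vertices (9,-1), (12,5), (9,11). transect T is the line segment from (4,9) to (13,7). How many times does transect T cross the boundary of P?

The segment meets the boundary at (10.75,7.5), (9,7.889).

2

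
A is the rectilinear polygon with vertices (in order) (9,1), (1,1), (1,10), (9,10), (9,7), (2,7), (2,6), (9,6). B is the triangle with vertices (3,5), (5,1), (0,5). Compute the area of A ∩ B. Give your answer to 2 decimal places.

The intersection is the polygon with vertices (1,5), (3,5), (5,1), (1,4.2).
By the shoelace formula its area is 5.60.

5.60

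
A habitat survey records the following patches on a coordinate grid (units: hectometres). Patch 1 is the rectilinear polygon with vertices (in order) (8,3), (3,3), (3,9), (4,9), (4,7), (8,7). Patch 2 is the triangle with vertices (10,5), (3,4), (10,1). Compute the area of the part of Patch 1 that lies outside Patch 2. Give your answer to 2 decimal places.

|Patch 1| = 22, |Patch 1∩Patch 2| = 5.619.
|Patch 1 ∖ Patch 2| = |Patch 1| − |Patch 1∩Patch 2| = 22 − 5.619 = 16.38.

16.38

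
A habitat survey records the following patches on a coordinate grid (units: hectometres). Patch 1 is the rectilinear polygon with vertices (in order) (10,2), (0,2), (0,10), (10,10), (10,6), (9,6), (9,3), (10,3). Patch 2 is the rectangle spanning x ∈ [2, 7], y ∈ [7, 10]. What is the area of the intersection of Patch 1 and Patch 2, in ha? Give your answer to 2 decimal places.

The intersection is the polygon with vertices (7,10), (7,7), (2,7), (2,10).
By the shoelace formula its area is 15.00.

15.00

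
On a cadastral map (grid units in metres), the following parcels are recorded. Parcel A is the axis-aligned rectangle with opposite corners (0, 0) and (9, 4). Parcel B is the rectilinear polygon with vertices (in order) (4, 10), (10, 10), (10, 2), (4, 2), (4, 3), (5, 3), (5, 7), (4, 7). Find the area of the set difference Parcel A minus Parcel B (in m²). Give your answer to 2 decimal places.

27.00

|Parcel A| = 36, |Parcel A∩Parcel B| = 9.
|Parcel A ∖ Parcel B| = |Parcel A| − |Parcel A∩Parcel B| = 36 − 9 = 27.00.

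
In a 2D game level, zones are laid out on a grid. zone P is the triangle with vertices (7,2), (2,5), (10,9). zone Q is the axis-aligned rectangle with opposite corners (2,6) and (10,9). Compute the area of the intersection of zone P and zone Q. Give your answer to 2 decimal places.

The intersection is the polygon with vertices (10,9), (8.714,6), (4,6).
By the shoelace formula its area is 7.07.

7.07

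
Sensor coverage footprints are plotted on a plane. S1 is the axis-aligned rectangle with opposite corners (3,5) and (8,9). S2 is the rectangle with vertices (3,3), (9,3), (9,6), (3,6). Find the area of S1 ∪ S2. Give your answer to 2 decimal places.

By inclusion–exclusion:
Individual areas: |S1| = 20, |S2| = 18.
|S1∩S2|: x∈[3,8], y∈[5,6] → 5·1 = 5.
|S1 ∪ S2| = 38 − 5 = 33.00.

33.00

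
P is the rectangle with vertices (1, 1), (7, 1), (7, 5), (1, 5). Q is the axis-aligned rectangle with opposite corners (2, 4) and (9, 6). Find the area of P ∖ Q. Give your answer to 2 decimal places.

|P∩Q|: x∈[2,7], y∈[4,5] → 5·1 = 5.
|P| = 24.
|P ∖ Q| = |P| − |P∩Q| = 24 − 5 = 19.00.

19.00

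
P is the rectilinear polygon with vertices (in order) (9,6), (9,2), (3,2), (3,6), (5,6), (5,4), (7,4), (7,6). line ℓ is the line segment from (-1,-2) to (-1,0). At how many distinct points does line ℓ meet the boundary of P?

The segment lies entirely outside P and never meets its boundary.

0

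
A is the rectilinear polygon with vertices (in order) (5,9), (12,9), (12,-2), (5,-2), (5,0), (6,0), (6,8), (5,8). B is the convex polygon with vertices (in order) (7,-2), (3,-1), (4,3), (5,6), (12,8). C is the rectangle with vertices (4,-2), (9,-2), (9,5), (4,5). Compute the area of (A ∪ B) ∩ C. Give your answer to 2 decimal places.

33.71

The region (A ∪ B) ∩ C is the polygon with vertices (7,-2), (5,-2), (5,-1.5), (4,-1.25), (4,3), (4.667,5), (9,5), (9,-2).
By the shoelace formula its area is 33.71.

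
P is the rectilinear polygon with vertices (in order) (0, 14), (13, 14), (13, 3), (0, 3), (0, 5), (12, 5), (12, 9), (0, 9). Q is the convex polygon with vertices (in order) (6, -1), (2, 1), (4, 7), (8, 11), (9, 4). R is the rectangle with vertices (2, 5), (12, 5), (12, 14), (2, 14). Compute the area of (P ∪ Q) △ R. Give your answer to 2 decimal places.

84.18

|P ∪ Q| = 128.0857.
|(P ∪ Q) ∩ R| = 66.9524.
|(P ∪ Q) △ R| = 128.0857 + 90 − 133.9048 = 84.18.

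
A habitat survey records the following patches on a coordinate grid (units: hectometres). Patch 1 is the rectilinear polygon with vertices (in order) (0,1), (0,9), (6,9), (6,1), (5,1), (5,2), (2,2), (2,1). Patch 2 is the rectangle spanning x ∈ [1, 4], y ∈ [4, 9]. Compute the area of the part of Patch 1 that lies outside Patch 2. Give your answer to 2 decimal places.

30.00

|Patch 1| = 45, |Patch 1∩Patch 2| = 15.
|Patch 1 ∖ Patch 2| = |Patch 1| − |Patch 1∩Patch 2| = 45 − 15 = 30.00.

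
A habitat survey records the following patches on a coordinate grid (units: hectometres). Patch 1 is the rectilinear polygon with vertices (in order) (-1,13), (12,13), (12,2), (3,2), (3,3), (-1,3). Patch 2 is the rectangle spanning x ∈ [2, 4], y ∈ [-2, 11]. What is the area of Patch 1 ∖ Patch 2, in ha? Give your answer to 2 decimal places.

122.00

|Patch 1| = 139, |Patch 1∩Patch 2| = 17.
|Patch 1 ∖ Patch 2| = |Patch 1| − |Patch 1∩Patch 2| = 139 − 17 = 122.00.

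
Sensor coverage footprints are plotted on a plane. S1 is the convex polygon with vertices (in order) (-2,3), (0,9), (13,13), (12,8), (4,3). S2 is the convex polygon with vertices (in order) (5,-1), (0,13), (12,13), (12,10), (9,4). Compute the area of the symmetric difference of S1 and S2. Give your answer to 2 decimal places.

|S1| = 82.5, |S2| = 99, |S1∩S2| = 57.4164.
|S1 △ S2| = |S1| + |S2| − 2·|S1∩S2| = 82.5 + 99 − 114.8328 = 66.67.

66.67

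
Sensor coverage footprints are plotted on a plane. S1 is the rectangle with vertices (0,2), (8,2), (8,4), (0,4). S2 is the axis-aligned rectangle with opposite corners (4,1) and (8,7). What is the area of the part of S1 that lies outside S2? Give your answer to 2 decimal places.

8.00

|S1∩S2|: x∈[4,8], y∈[2,4] → 4·2 = 8.
|S1| = 16.
|S1 ∖ S2| = |S1| − |S1∩S2| = 16 − 8 = 8.00.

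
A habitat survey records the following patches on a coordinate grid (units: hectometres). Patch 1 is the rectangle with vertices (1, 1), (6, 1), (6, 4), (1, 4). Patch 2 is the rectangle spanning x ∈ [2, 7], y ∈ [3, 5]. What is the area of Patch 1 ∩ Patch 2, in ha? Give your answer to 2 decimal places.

|Patch 1∩Patch 2|: x∈[2,6], y∈[3,4] → 4·1 = 4.

4.00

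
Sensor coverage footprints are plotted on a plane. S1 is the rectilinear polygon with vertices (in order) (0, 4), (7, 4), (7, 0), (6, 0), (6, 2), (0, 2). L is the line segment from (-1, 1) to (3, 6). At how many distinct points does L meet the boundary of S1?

The segment meets the boundary at (1.4,4), (0,2.25).

2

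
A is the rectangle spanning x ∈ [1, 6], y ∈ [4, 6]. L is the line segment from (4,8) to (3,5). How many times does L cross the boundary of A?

1

The segment meets the boundary at (3.333,6).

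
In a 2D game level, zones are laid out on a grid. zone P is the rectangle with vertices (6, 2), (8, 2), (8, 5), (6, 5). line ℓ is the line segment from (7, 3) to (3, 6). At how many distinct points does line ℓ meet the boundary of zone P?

1

The segment meets the boundary at (6,3.75).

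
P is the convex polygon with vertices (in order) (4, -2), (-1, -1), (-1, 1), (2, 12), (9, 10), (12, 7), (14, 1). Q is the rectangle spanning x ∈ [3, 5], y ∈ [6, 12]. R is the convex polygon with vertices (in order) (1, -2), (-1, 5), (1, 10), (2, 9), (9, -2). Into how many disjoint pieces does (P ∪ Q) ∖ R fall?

(P ∪ Q) ∖ R splits into 2 disjoint pieces (area 4.3383, area 86.256).

2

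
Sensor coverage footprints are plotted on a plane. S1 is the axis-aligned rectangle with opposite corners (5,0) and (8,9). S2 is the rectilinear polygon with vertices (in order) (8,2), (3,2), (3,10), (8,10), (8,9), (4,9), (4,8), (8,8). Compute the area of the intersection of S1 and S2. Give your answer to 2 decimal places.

18.00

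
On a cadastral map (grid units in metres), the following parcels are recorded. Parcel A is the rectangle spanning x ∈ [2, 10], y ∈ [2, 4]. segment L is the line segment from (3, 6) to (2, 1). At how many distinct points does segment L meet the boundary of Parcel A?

The segment meets the boundary at (2.2,2), (2.6,4).

2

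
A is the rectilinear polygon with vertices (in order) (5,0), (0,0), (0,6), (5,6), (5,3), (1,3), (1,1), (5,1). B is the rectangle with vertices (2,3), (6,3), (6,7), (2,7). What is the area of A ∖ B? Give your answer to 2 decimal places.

|A| = 22, |A∩B| = 9.
|A ∖ B| = |A| − |A∩B| = 22 − 9 = 13.00.

13.00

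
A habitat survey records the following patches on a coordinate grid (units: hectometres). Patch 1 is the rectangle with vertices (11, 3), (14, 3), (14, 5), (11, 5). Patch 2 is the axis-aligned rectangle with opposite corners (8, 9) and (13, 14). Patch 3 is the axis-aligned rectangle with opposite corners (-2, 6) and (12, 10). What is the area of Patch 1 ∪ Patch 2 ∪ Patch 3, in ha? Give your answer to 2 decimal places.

By inclusion–exclusion:
Individual areas: |Patch 1| = 6, |Patch 2| = 25, |Patch 3| = 56.
|Patch 1∩Patch 2| = 0 (no overlap).
|Patch 1∩Patch 3| = 0 (no overlap).
|Patch 2∩Patch 3|: x∈[8,12], y∈[9,10] → 4·1 = 4.
|Patch 1∩Patch 2∩Patch 3| = 0.
|Patch 1 ∪ Patch 2 ∪ Patch 3| = 87 − 4 + 0 = 83.00.

83.00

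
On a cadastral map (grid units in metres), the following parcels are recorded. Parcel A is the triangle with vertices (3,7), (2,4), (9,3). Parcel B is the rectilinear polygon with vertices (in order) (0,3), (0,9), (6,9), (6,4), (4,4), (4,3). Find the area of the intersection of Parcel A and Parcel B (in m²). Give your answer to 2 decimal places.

The intersection is the polygon with vertices (2,4), (3,7), (6,5), (6,4), (4,4), (4,3.714).
By the shoelace formula its area is 7.79.

7.79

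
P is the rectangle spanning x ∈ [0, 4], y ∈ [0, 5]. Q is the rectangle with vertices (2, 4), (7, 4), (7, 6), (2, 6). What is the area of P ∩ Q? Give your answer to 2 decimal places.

2.00

|P∩Q|: x∈[2,4], y∈[4,5] → 2·1 = 2.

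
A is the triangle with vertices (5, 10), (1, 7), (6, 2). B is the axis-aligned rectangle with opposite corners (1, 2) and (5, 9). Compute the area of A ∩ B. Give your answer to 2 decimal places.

The intersection is the polygon with vertices (3.667,9), (5,9), (5,3), (1,7).
By the shoelace formula its area is 13.33.

13.33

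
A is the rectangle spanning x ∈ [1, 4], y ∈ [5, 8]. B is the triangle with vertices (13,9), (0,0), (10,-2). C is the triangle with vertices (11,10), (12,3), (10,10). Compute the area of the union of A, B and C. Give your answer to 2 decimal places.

By inclusion–exclusion:
Individual areas: |A| = 9, |B| = 58, |C| = 3.5.
|A∩B| = 0.
|A∩C| = 0.
|B∩C| = 1.4041.
|A∩B∩C| = 0.
|A ∪ B ∪ C| = 70.5 − 1.4041 + 0 = 69.10.

69.10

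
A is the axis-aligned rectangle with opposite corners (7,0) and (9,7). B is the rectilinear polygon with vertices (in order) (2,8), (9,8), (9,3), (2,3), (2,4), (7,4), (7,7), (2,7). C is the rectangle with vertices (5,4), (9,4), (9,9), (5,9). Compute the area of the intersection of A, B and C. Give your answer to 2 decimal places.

The intersection is the polygon with vertices (7,7), (9,7), (9,4), (7,4).
By the shoelace formula its area is 6.00.

6.00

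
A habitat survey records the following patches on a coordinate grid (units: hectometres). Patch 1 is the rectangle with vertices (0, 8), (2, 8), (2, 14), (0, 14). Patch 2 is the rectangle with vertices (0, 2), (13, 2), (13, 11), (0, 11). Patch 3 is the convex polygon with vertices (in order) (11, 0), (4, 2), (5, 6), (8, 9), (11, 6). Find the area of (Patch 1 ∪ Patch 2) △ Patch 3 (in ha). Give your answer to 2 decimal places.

95.00

|Patch 1 ∪ Patch 2| = 123.
|(Patch 1 ∪ Patch 2) ∩ Patch 3| = 35.
|(Patch 1 ∪ Patch 2) △ Patch 3| = 123 + 42 − 70 = 95.00.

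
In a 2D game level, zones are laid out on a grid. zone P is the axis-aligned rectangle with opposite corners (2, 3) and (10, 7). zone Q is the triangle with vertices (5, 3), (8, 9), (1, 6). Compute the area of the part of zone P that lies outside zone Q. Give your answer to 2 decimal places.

19.76

|zone P| = 32, |zone P∩zone Q| = 12.244.
|zone P ∖ zone Q| = |zone P| − |zone P∩zone Q| = 32 − 12.244 = 19.76.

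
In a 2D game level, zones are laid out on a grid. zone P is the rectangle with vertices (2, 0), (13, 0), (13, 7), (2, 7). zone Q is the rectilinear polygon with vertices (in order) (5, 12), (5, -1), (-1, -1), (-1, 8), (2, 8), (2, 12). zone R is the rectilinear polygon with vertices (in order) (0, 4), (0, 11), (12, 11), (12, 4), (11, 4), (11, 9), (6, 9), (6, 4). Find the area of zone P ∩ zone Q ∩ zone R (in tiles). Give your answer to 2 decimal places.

The intersection is the polygon with vertices (2,7), (5,7), (5,4), (2,4).
By the shoelace formula its area is 9.00.

9.00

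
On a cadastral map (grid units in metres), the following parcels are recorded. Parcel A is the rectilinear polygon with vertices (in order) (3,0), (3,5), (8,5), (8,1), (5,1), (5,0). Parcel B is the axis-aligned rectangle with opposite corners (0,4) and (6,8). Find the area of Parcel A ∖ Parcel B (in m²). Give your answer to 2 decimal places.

|Parcel A| = 22, |Parcel A∩Parcel B| = 3.
|Parcel A ∖ Parcel B| = |Parcel A| − |Parcel A∩Parcel B| = 22 − 3 = 19.00.

19.00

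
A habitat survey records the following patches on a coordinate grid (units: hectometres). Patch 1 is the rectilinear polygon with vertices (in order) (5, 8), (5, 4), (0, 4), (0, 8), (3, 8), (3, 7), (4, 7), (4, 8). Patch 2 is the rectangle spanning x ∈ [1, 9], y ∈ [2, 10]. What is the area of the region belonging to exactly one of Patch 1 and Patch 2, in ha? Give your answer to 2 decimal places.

|Patch 1| = 19, |Patch 2| = 64, |Patch 1∩Patch 2| = 15.
|Patch 1 △ Patch 2| = |Patch 1| + |Patch 2| − 2·|Patch 1∩Patch 2| = 19 + 64 − 30 = 53.00.

53.00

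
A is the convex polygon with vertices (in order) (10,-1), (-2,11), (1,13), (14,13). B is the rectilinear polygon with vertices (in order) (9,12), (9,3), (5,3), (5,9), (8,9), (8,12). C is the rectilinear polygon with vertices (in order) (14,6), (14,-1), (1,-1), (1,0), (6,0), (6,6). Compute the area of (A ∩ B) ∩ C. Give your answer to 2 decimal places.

The region (A ∩ B) ∩ C is the polygon with vertices (9,3), (6,3), (6,6), (9,6).
By the shoelace formula its area is 9.00.

9.00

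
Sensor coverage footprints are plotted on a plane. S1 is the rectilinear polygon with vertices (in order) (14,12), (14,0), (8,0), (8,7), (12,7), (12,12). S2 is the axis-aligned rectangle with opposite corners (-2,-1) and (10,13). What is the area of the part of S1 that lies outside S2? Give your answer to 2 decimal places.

|S1| = 52, |S1∩S2| = 14.
|S1 ∖ S2| = |S1| − |S1∩S2| = 52 − 14 = 38.00.

38.00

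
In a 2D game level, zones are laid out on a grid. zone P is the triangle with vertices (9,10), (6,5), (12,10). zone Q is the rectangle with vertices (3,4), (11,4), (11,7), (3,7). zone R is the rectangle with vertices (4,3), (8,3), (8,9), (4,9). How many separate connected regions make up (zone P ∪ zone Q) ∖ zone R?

2

(zone P ∪ zone Q) ∖ zone R splits into 2 disjoint pieces (area 14.7667, area 3).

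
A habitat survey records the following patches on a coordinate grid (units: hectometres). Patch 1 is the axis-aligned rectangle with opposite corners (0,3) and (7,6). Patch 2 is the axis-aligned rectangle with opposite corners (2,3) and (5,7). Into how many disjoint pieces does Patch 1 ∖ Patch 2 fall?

Patch 1 ∖ Patch 2 splits into 2 disjoint pieces (area 6, area 6).

2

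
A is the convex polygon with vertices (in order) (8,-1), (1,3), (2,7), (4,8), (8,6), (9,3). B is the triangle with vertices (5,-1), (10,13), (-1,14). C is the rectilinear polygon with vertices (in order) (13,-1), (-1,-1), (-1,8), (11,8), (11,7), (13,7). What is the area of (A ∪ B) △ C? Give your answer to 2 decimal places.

|A ∪ B| = 99.7315.
|(A ∪ B) ∩ C| = 50.8958.
|(A ∪ B) △ C| = 99.7315 + 124 − 101.7917 = 121.94.

121.94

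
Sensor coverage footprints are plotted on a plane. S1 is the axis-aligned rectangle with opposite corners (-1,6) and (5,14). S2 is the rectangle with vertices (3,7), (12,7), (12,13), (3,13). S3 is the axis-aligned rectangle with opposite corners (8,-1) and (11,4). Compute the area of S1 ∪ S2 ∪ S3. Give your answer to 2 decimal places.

By inclusion–exclusion:
Individual areas: |S1| = 48, |S2| = 54, |S3| = 15.
|S1∩S2|: x∈[3,5], y∈[7,13] → 2·6 = 12.
|S1∩S3| = 0 (no overlap).
|S2∩S3| = 0 (no overlap).
|S1∩S2∩S3| = 0.
|S1 ∪ S2 ∪ S3| = 117 − 12 + 0 = 105.00.

105.00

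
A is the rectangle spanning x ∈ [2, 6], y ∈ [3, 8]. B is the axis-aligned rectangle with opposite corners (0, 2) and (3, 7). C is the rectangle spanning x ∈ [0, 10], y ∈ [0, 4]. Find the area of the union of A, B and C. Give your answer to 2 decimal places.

By inclusion–exclusion:
Individual areas: |A| = 20, |B| = 15, |C| = 40.
|A∩B|: x∈[2,3], y∈[3,7] → 1·4 = 4.
|A∩C|: x∈[2,6], y∈[3,4] → 4·1 = 4.
|B∩C|: x∈[0,3], y∈[2,4] → 3·2 = 6.
|A∩B∩C| = 1.
|A ∪ B ∪ C| = 75 − 14 + 1 = 62.00.

62.00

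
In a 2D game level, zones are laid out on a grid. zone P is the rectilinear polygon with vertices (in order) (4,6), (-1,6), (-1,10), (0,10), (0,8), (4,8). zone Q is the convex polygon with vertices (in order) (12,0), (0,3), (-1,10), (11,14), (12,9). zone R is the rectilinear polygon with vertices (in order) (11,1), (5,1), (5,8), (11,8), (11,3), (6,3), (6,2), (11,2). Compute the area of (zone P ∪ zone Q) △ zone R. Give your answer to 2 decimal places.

|zone P ∪ zone Q| = 132.1429.
|(zone P ∪ zone Q) ∩ zone R| = 35.875.
|(zone P ∪ zone Q) △ zone R| = 132.1429 + 37 − 71.75 = 97.39.

97.39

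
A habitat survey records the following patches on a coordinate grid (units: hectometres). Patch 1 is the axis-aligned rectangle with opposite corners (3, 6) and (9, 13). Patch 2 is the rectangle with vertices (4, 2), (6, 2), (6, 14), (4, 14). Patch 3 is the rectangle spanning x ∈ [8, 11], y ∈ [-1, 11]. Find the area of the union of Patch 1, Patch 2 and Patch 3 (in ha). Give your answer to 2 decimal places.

By inclusion–exclusion:
Individual areas: |Patch 1| = 42, |Patch 2| = 24, |Patch 3| = 36.
|Patch 1∩Patch 2|: x∈[4,6], y∈[6,13] → 2·7 = 14.
|Patch 1∩Patch 3|: x∈[8,9], y∈[6,11] → 1·5 = 5.
|Patch 2∩Patch 3| = 0 (no overlap).
|Patch 1∩Patch 2∩Patch 3| = 0.
|Patch 1 ∪ Patch 2 ∪ Patch 3| = 102 − 19 + 0 = 83.00.

83.00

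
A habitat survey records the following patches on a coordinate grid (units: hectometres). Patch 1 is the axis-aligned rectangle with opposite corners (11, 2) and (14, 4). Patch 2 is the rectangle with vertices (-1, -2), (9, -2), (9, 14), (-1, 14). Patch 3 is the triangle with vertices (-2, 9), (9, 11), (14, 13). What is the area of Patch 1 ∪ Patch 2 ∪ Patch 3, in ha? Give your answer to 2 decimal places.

By inclusion–exclusion:
Individual areas: |Patch 1| = 6, |Patch 2| = 160, |Patch 3| = 6.
|Patch 1∩Patch 2| = 0 (no overlap).
|Patch 1∩Patch 3| = 0.
|Patch 2∩Patch 3| = 4.0909.
|Patch 1∩Patch 2∩Patch 3| = 0.
|Patch 1 ∪ Patch 2 ∪ Patch 3| = 172 − 4.0909 + 0 = 167.91.

167.91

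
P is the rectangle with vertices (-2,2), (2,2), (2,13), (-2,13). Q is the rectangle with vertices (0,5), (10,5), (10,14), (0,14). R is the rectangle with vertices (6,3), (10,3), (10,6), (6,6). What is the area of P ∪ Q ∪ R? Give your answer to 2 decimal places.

126.00

By inclusion–exclusion:
Individual areas: |P| = 44, |Q| = 90, |R| = 12.
|P∩Q|: x∈[0,2], y∈[5,13] → 2·8 = 16.
|P∩R| = 0 (no overlap).
|Q∩R|: x∈[6,10], y∈[5,6] → 4·1 = 4.
|P∩Q∩R| = 0.
|P ∪ Q ∪ R| = 146 − 20 + 0 = 126.00.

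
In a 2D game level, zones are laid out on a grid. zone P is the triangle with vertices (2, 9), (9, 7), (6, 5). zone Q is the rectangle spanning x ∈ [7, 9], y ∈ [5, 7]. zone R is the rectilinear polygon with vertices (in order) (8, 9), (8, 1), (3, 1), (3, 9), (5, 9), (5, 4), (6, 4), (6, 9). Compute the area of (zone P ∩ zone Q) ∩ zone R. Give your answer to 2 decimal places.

The region (zone P ∩ zone Q) ∩ zone R is the polygon with vertices (7,7), (8,7), (8,6.333), (7,5.667).
By the shoelace formula its area is 1.00.

1.00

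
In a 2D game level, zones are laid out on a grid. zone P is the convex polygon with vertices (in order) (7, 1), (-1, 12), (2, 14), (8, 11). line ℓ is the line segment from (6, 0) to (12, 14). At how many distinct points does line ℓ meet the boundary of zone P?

2

The segment meets the boundary at (7.174,2.739), (6.64,1.494).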